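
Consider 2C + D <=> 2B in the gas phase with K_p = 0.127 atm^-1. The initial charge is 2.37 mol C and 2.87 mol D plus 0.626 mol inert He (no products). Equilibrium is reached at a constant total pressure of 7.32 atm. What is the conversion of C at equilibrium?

X = 0.392

Take 2.37 mol C as basis and let X be its fractional conversion, so ξ = 1.19X.
Species balance: n_C = 2.37 − 2.37X; n_D = 2.87 − 1.19X; n_B = 2.37X; n_I = 0.626 (inert).
Summing: n_T = 5.87 − 1.19X.
Mole fractions y_i = n_i/n_T; K_p = p_B^2 / (p_C^2 p_D) with p_i = y_i·P.
Equating to 0.127 atm^-1 and solving on 0 < X < 1: X = 0.392.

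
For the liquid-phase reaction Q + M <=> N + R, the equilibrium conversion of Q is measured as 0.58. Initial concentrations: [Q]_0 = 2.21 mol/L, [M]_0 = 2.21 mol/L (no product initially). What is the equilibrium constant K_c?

Let X = conversion of Q.
Concentrations: [Q] = 2.21 − 2.21X; [M] = 2.21 − 2.21X; [N] = 2.21X; [R] = 2.21X.
At X = 0.58: [Q] = 0.928, [M] = 0.928, [N] = 1.28, [R] = 1.28.
K_c = [N] [R] / ([Q] [M]) = 1.91.

K_c = 1.91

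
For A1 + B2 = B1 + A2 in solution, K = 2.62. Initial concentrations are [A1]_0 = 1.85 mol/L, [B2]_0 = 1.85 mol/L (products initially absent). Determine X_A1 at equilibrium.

Let X = conversion of A1; extent ξ = 1.85·X mol/L.
Concentrations: [A1] = 1.85 − 1.85X; [B2] = 1.85 − 1.85X; [B1] = 1.85X; [A2] = 1.85X.
K = [B1] [A2] / ([A1] [B2]).
This equals 2.62 at X = 0.618 (the root in 0 < X < 1).

X = 0.618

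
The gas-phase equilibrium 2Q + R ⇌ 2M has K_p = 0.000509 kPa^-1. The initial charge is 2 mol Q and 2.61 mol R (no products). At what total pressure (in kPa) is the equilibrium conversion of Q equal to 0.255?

Let X = conversion of Q (basis 2 mol Q); extent of reaction ξ = X.
Species balance: n_Q = 2 − 2X; n_R = 2.61 − X; n_M = 2X.
Total moles n_T = 4.61 − X.
K_p = p_M^2 / (p_Q^2 p_R) with p_i = (n_i/n_T)·P.
At X = 0.255: the mole-fraction product g(X) = Π y_i^ν_i = 0.2167. Since K_p = g(X)·P^{-1}, P = (g/K_p)^(1/1) = (0.2167/0.000509)^(1/1) = 426 kPa.

P = 426 kPa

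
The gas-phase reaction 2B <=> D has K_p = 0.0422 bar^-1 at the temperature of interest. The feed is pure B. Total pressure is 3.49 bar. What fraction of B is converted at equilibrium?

Basis: 1 mol B initially; let X = conversion of B. Extent ξ = 0.5X.
At extent ξ: n_B = 1 − X; n_D = 0.5X.
n_T = Σnᵢ = 1 − 0.5X.
y_i = n_i/n_T, p_i = y_i·P. K_p = p_D / (p_B^2).
Equating to 0.0422 bar^-1 and solving on 0 < X < 1: X = 0.207.

X = 0.207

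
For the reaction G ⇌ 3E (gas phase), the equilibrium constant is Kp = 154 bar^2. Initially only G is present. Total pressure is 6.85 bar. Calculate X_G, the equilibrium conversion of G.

X = 0.615

Basis: 1 mol G initially; let X = conversion of G. Extent ξ = X.
At extent ξ: n_G = 1 − X; n_E = 3X.
Total moles n_T = 1 + 2X.
Mole fractions y_i = n_i/n_T; Kp = p_E^3 / (p_G) with p_i = y_i·P.
Equating to 154 bar^2 and solving on 0 < X < 1: X = 0.615.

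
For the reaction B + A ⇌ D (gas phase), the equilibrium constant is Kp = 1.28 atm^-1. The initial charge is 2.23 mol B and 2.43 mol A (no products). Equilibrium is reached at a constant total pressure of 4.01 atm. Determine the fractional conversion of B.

Basis: 2.23 mol B initially; let X = conversion of B. Extent ξ = 2.23X.
Species balance: n_B = 2.23 − 2.23X; n_A = 2.43 − 2.23X; n_D = 2.23X.
n_T = Σnᵢ = 4.66 − 2.23X.
Mole fractions y_i = n_i/n_T; Kp = p_D / (p_B p_A) with p_i = y_i·P.
Substituting and setting equal to 1.28 atm^-1 gives a polynomial in X; the root in (0,1) is X = 0.621.

X = 0.621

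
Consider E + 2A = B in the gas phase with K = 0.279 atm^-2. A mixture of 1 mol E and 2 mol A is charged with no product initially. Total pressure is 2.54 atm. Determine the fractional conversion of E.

Let X = conversion of E (basis 1 mol E); extent of reaction ξ = X.
Species balance: n_E = 1 − X; n_A = 2 − 2X; n_B = X.
Summing: n_T = 3 − 2X.
With p_i = (n_i/n_T)P, K = p_B / (p_E p_A^2).
Setting this equal to 0.279 atm^-2 and taking the physical root (0 < X < 1) gives X = 0.361.

X = 0.361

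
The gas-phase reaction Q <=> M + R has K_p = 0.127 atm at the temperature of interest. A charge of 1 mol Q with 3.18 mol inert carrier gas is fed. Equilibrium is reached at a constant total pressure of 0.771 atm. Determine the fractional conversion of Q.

X = 0.576

Basis: 1 mol Q initially; let X = conversion of Q. Extent ξ = X.
Species balance: n_Q = 1 − X; n_M = X; n_R = X; n_I = 3.18 (inert).
n_T = Σnᵢ = 4.18 + X.
With p_i = (n_i/n_T)P, K_p = p_M p_R / (p_Q).
This yields a degree-2 equation in X; solving on (0,1), X = 0.576.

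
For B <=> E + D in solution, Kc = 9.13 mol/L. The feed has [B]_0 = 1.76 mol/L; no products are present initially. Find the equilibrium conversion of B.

X = 0.858

Let X = conversion of B; extent ξ = 1.76·X mol/L.
Concentrations: [B] = 1.76 − 1.76X; [E] = 1.76X; [D] = 1.76X.
Kc = [E] [D] / ([B]).
This equals 9.13 at X = 0.858 (the root in 0 < X < 1).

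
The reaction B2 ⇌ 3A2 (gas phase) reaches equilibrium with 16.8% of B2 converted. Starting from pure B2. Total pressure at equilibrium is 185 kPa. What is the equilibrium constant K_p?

Take 1 mol B2 as basis and let X be its fractional conversion, so ξ = X.
Moles: n_B2 = 1 − X; n_A2 = 3X.
n_T = Σnᵢ = 1 + 2X.
At X = 0.168: n_B2 = 0.832, n_A2 = 0.504, n_T = 1.34.
p_i = (n_i/n_T)·P. K_p = p_A2^3 / (p_B2) = 2.95e+03 kPa^2.

K_p = 2.95e+03 kPa^2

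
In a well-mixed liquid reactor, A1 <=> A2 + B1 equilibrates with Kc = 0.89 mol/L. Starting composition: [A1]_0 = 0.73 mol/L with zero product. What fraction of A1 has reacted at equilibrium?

X = 0.652

Let X = conversion of A1; extent ξ = 0.73·X mol/L.
Concentrations: [A1] = 0.73 − 0.73X; [A2] = 0.73X; [B1] = 0.73X.
Kc = [A2] [B1] / ([A1]).
Setting equal to 0.89 and solving for X on (0,1) gives X = 0.652.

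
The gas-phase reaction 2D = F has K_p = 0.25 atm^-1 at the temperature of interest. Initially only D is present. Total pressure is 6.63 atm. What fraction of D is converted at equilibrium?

Basis: 1 mol D initially; let X = conversion of D. Extent ξ = 0.5X.
Species balance: n_D = 1 − X; n_F = 0.5X.
Summing: n_T = 1 − 0.5X.
With p_i = (n_i/n_T)P, K_p = p_F / (p_D^2).
Substituting and setting equal to 0.25 atm^-1 gives a polynomial in X; the root in (0,1) is X = 0.638.

X = 0.638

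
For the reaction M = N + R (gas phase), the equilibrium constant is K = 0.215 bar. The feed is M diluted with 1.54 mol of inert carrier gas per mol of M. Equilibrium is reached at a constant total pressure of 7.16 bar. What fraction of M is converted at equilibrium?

X = 0.251

Take 1 mol M as basis and let X be its fractional conversion, so ξ = X.
Species balance: n_M = 1 − X; n_N = X; n_R = X; n_I = 1.54 (inert).
n_T = Σnᵢ = 2.54 + X.
With p_i = (n_i/n_T)P, K = p_N p_R / (p_M).
Substituting and setting equal to 0.215 bar gives a polynomial in X; the root in (0,1) is X = 0.251.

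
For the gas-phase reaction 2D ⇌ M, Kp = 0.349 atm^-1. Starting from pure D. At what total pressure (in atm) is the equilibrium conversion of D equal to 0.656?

P = 5.34 atm

Basis: 1 mol D initially; let X = conversion of D. Extent ξ = 0.5X.
Species balance: n_D = 1 − X; n_M = 0.5X.
Summing: n_T = 1 − 0.5X.
Kp = p_M / (p_D^2) with p_i = (n_i/n_T)·P.
At X = 0.656: the mole-fraction product g(X) = Π y_i^ν_i = 1.863. Since Kp = g(X)·P^{-1}, P = (g/Kp)^(1/1) = (1.863/0.349)^(1/1) = 5.34 atm.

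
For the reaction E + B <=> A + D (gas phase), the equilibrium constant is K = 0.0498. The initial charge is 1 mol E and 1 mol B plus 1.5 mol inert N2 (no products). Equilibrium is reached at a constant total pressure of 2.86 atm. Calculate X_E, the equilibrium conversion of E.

X = 0.182

Basis: 1 mol E initially; let X = conversion of E. Extent ξ = X.
Moles: n_E = 1 − X; n_B = 1 − X; n_A = X; n_D = X; n_I = 1.5 (inert).
n_T stays at 3.5 (no change in mole number).
With p_i = (n_i/n_T)P, K = p_A p_D / (p_E p_B).
Equating to 0.0498 and solving on 0 < X < 1: X = 0.182.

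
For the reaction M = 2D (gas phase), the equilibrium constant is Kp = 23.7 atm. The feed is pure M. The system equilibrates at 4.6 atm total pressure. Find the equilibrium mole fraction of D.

y_D = 0.857

Basis: 1 mol M initially; let X = conversion of M. Extent ξ = X.
Moles: n_M = 1 − X; n_D = 2X.
Summing: n_T = 1 + X.
Mole fractions y_i = n_i/n_T; Kp = p_D^2 / (p_M) with p_i = y_i·P.
Setting this equal to 23.7 atm and taking the physical root (0 < X < 1) gives X = 0.750.
Then n_D = 1.5, n_T = 1.75, so y_D = 0.857.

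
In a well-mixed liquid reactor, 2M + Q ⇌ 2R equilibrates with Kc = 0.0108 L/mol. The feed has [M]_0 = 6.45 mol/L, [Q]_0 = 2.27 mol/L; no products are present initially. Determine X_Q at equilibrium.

X = 0.177

Let X = conversion of Q; extent ξ = 2.27·X mol/L.
Concentrations: [M] = 6.45 − 4.54X; [Q] = 2.27 − 2.27X; [R] = 4.54X.
Kc = [R]^2 / ([M]^2 [Q]).
Setting equal to 0.0108 and solving for X on (0,1) gives X = 0.177.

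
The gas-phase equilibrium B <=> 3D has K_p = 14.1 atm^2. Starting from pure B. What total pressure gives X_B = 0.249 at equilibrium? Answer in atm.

P = 7.55 atm

Take 1 mol B as basis and let X be its fractional conversion, so ξ = X.
Species balance: n_B = 1 − X; n_D = 3X.
Summing: n_T = 1 + 2X.
K_p = p_D^3 / (p_B) with p_i = (n_i/n_T)·P.
At X = 0.249: the mole-fraction product g(X) = Π y_i^ν_i = 0.2473. Since K_p = g(X)·P^{2}, P = (K_p/g)^(1/2) = (14.1/0.2473)^(1/2) = 7.55 atm.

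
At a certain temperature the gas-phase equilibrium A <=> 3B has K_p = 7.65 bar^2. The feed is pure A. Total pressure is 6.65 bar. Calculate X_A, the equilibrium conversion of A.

X = 0.218

Take 1 mol A as basis and let X be its fractional conversion, so ξ = X.
At extent ξ: n_A = 1 − X; n_B = 3X.
n_T = Σnᵢ = 1 + 2X.
y_i = n_i/n_T, p_i = y_i·P. K_p = p_B^3 / (p_A).
Setting this equal to 7.65 bar^2 and taking the physical root (0 < X < 1) gives X = 0.218.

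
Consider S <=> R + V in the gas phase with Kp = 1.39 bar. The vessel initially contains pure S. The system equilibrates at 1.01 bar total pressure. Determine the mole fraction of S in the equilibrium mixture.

y_S = 0.136

Take 1 mol S as basis and let X be its fractional conversion, so ξ = X.
Mole table: n_S = 1 − X; n_R = X; n_V = X.
Summing: n_T = 1 + X.
With p_i = (n_i/n_T)P, Kp = p_R p_V / (p_S).
Substituting and setting equal to 1.39 bar gives a polynomial in X; the root in (0,1) is X = 0.761.
Then n_S = 0.239, n_T = 1.76, so y_S = 0.136.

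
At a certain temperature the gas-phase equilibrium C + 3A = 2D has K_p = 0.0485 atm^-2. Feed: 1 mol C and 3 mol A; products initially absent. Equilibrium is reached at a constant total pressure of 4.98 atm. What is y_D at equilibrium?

Take 1 mol C as basis and let X be its fractional conversion, so ξ = X.
Species balance: n_C = 1 − X; n_A = 3 − 3X; n_D = 2X.
n_T = Σnᵢ = 4 − 2X.
Mole fractions y_i = n_i/n_T; K_p = p_D^2 / (p_C p_A^3) with p_i = y_i·P.
Equating to 0.0485 atm^-2 and solving on 0 < X < 1: X = 0.358.
Then n_D = 0.716, n_T = 3.28, so y_D = 0.218.

y_D = 0.218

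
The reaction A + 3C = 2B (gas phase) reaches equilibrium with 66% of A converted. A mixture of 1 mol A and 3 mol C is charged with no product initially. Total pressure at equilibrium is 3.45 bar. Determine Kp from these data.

Let X = conversion of A (basis 1 mol A); extent of reaction ξ = X.
Mole table: n_A = 1 − X; n_C = 3 − 3X; n_B = 2X.
Summing: n_T = 4 − 2X.
At X = 0.66: n_A = 0.34, n_C = 1.02, n_B = 1.32, n_T = 2.68.
p_i = (n_i/n_T)·P. Kp = p_B^2 / (p_A p_C^3) = 2.91 bar^-2.

Kp = 2.91 bar^-2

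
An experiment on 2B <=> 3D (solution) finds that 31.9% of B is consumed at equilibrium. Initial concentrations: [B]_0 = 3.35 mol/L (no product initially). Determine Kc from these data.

Let X = conversion of B.
Concentrations: [B] = 3.35 − 3.35X; [D] = 5.03X.
At X = 0.319: [B] = 2.28, [D] = 1.6.
Kc = [D]^3 / ([B]^2) = 0.791 mol/L.

Kc = 0.791 mol/L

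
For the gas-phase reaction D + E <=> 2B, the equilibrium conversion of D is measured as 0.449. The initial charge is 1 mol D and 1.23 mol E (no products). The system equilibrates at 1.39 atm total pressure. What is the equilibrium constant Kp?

Take 1 mol D as basis and let X be its fractional conversion, so ξ = X.
Moles: n_D = 1 − X; n_E = 1.23 − X; n_B = 2X.
Total moles n_T = 2.23 (Δν = 0, constant).
At X = 0.449: n_D = 0.551, n_E = 0.781, n_B = 0.898, n_T = 2.23.
p_i = (n_i/n_T)·P. Kp = p_B^2 / (p_D p_E) = 1.87.

Kp = 1.87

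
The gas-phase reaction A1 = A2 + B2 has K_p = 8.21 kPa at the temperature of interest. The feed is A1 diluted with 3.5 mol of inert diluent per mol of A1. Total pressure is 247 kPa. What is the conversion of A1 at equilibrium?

X = 0.328

Take 1 mol A1 as basis and let X be its fractional conversion, so ξ = X.
Species balance: n_A1 = 1 − X; n_A2 = X; n_B2 = X; n_I = 3.5 (inert).
Total moles n_T = 4.5 + X.
Mole fractions y_i = n_i/n_T; K_p = p_A2 p_B2 / (p_A1) with p_i = y_i·P.
Setting this equal to 8.21 kPa and taking the physical root (0 < X < 1) gives X = 0.328.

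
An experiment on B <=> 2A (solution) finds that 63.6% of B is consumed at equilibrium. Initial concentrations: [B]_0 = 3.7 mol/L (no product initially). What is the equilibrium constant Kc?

Let X = conversion of B.
Concentrations: [B] = 3.7 − 3.7X; [A] = 7.4X.
At X = 0.636: [B] = 1.35, [A] = 4.71.
Kc = [A]^2 / ([B]) = 16.4 mol/L.

Kc = 16.4 mol/L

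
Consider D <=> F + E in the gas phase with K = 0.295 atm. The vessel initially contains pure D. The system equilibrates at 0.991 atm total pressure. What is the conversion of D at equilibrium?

X = 0.479

Take 1 mol D as basis and let X be its fractional conversion, so ξ = X.
Species balance: n_D = 1 − X; n_F = X; n_E = X.
n_T = Σnᵢ = 1 + X.
Mole fractions y_i = n_i/n_T; K = p_F p_E / (p_D) with p_i = y_i·P.
This yields a degree-2 equation in X; solving on (0,1), X = 0.479.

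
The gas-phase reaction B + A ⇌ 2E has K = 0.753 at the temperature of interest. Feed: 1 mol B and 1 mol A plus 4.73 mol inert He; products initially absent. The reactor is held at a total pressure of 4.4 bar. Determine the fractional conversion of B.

Basis: 1 mol B initially; let X = conversion of B. Extent ξ = X.
At extent ξ: n_B = 1 − X; n_A = 1 − X; n_E = 2X; n_I = 4.73 (inert).
Since Δν = 0, n_T = 6.73 throughout.
y_i = n_i/n_T, p_i = y_i·P. K = p_E^2 / (p_B p_A).
Substituting and setting equal to 0.753 gives a polynomial in X; the root in (0,1) is X = 0.303.

X = 0.303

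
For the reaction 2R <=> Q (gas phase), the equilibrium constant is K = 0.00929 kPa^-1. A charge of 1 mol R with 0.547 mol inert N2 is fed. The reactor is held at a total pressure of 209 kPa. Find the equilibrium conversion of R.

X = 0.570

Take 1 mol R as basis and let X be its fractional conversion, so ξ = 0.5X.
Moles: n_R = 1 − X; n_Q = 0.5X; n_I = 0.547 (inert).
Total moles n_T = 1.55 − 0.5X.
Mole fractions y_i = n_i/n_T; K = p_Q / (p_R^2) with p_i = y_i·P.
This yields a degree-2 equation in X; solving on (0,1), X = 0.570.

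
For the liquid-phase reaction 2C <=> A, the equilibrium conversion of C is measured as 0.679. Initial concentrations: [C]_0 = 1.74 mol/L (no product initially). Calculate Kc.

Let X = conversion of C.
Concentrations: [C] = 1.74 − 1.74X; [A] = 0.87X.
At X = 0.679: [C] = 0.559, [A] = 0.591.
Kc = [A] / ([C]^2) = 1.89 L/mol.

Kc = 1.89 L/mol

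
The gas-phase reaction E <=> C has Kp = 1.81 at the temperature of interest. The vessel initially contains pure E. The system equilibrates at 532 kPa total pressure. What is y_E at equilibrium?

Take 1 mol E as basis and let X be its fractional conversion, so ξ = X.
Species balance: n_E = 1 − X; n_C = X.
Since Δν = 0, n_T = 1 throughout.
Mole fractions y_i = n_i/n_T; Kp = p_C / (p_E) with p_i = y_i·P.
Setting this equal to 1.81 and taking the physical root (0 < X < 1) gives X = 0.644.
Then n_E = 0.356, n_T = 1, so y_E = 0.356.

y_E = 0.356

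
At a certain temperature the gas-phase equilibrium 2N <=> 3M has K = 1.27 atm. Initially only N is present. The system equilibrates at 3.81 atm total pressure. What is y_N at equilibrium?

Basis: 1 mol N initially; let X = conversion of N. Extent ξ = 0.5X.
Moles: n_N = 1 − X; n_M = 1.5X.
Summing: n_T = 1 + 0.5X.
y_i = n_i/n_T, p_i = y_i·P. K = p_M^3 / (p_N^2).
Substituting and setting equal to 1.27 atm gives a polynomial in X; the root in (0,1) is X = 0.362.
Then n_N = 0.638, n_T = 1.18, so y_N = 0.540.

y_N = 0.540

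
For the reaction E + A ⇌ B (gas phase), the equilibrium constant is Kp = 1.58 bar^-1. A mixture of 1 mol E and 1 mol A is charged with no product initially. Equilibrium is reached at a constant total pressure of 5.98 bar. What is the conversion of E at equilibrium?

X = 0.691

Let X = conversion of E (basis 1 mol E); extent of reaction ξ = X.
Mole table: n_E = 1 − X; n_A = 1 − X; n_B = X.
Summing: n_T = 2 − X.
y_i = n_i/n_T, p_i = y_i·P. Kp = p_B / (p_E p_A).
Substituting and setting equal to 1.58 bar^-1 gives a polynomial in X; the root in (0,1) is X = 0.691.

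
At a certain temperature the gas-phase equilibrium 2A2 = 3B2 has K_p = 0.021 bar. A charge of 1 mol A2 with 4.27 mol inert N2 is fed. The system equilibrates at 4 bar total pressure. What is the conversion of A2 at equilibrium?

X = 0.178

Basis: 1 mol A2 initially; let X = conversion of A2. Extent ξ = 0.5X.
Moles: n_A2 = 1 − X; n_B2 = 1.5X; n_I = 4.27 (inert).
Total moles n_T = 5.27 + 0.5X.
y_i = n_i/n_T, p_i = y_i·P. K_p = p_B2^3 / (p_A2^2).
Substituting and setting equal to 0.021 bar gives a polynomial in X; the root in (0,1) is X = 0.178.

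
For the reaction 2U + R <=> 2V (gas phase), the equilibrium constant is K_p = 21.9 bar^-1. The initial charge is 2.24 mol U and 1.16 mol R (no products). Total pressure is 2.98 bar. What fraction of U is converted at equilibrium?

X = 0.743

Basis: 2.24 mol U initially; let X = conversion of U. Extent ξ = 1.12X.
Moles: n_U = 2.24 − 2.24X; n_R = 1.16 − 1.12X; n_V = 2.24X.
n_T = Σnᵢ = 3.4 − 1.12X.
Mole fractions y_i = n_i/n_T; K_p = p_V^2 / (p_U^2 p_R) with p_i = y_i·P.
Substituting and setting equal to 21.9 bar^-1 gives a polynomial in X; the root in (0,1) is X = 0.743.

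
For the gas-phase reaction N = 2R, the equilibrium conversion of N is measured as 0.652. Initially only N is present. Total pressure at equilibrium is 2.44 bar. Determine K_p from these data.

K_p = 7.22 bar

Let X = conversion of N (basis 1 mol N); extent of reaction ξ = X.
At extent ξ: n_N = 1 − X; n_R = 2X.
Total moles n_T = 1 + X.
At X = 0.652: n_N = 0.348, n_R = 1.3, n_T = 1.65.
p_i = (n_i/n_T)·P. K_p = p_R^2 / (p_N) = 7.22 bar.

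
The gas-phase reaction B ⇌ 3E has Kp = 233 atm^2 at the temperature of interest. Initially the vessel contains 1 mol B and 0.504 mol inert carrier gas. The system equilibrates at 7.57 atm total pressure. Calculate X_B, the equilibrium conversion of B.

Basis: 1 mol B initially; let X = conversion of B. Extent ξ = X.
Moles: n_B = 1 − X; n_E = 3X; n_I = 0.504 (inert).
n_T = Σnᵢ = 1.5 + 2X.
Mole fractions y_i = n_i/n_T; Kp = p_E^3 / (p_B) with p_i = y_i·P.
Setting this equal to 233 atm^2 and taking the physical root (0 < X < 1) gives X = 0.717.

X = 0.717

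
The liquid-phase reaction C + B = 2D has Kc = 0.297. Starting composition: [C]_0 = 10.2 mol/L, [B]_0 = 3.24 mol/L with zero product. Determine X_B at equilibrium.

Let X = conversion of B; extent ξ = 3.24·X mol/L.
Concentrations: [C] = 10.2 − 3.24X; [B] = 3.24 − 3.24X; [D] = 6.48X.
Kc = [D]^2 / ([C] [B]).
Setting equal to 0.297 and solving for X on (0,1) gives X = 0.363.

X = 0.363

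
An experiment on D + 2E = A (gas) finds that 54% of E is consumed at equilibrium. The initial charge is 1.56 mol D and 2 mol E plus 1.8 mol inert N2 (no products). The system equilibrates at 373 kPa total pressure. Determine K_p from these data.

Basis: 2 mol E initially; let X = conversion of E. Extent ξ = X.
Moles: n_D = 1.56 − X; n_E = 2 − 2X; n_A = X; n_I = 1.8 (inert).
Summing: n_T = 5.36 − 2X.
At X = 0.54: n_D = 1.02, n_E = 0.92, n_A = 0.54, n_T = 4.28.
p_i = (n_i/n_T)·P. K_p = p_A / (p_D p_E^2) = 8.24e-05 kPa^-2.

K_p = 8.24e-05 kPa^-2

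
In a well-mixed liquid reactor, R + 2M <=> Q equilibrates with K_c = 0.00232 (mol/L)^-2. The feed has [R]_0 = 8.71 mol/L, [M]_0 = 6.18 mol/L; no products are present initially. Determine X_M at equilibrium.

X = 0.164

Let X = conversion of M; extent ξ = 6.18X/2 mol/L.
Concentrations: [R] = 8.71 − 3.09X; [M] = 6.18 − 6.18X; [Q] = 3.09X.
K_c = [Q] / ([R] [M]^2).
Setting equal to 0.00232 and solving for X on (0,1) gives X = 0.164.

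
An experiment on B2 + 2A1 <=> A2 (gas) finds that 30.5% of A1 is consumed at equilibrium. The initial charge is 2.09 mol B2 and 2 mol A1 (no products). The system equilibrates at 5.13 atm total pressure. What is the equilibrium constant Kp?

Take 2 mol A1 as basis and let X be its fractional conversion, so ξ = X.
Species balance: n_B2 = 2.09 − X; n_A1 = 2 − 2X; n_A2 = X.
n_T = Σnᵢ = 4.09 − 2X.
At X = 0.305: n_B2 = 1.78, n_A1 = 1.39, n_A2 = 0.305, n_T = 3.48.
p_i = (n_i/n_T)·P. Kp = p_A2 / (p_B2 p_A1^2) = 0.0407 atm^-2.

Kp = 0.0407 atm^-2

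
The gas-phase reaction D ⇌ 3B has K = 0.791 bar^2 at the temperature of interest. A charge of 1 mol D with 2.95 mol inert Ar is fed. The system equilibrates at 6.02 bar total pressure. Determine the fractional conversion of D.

X = 0.230

Take 1 mol D as basis and let X be its fractional conversion, so ξ = X.
Species balance: n_D = 1 − X; n_B = 3X; n_I = 2.95 (inert).
Total moles n_T = 3.95 + 2X.
With p_i = (n_i/n_T)P, K = p_B^3 / (p_D).
Setting this equal to 0.791 bar^2 and taking the physical root (0 < X < 1) gives X = 0.230.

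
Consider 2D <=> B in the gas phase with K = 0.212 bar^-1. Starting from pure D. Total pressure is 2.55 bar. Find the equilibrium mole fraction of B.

y_B = 0.280

Take 1 mol D as basis and let X be its fractional conversion, so ξ = 0.5X.
Mole table: n_D = 1 − X; n_B = 0.5X.
Summing: n_T = 1 − 0.5X.
Mole fractions y_i = n_i/n_T; K = p_B / (p_D^2) with p_i = y_i·P.
This yields a degree-2 equation in X; solving on (0,1), X = 0.438.
Then n_B = 0.219, n_T = 0.781, so y_B = 0.280.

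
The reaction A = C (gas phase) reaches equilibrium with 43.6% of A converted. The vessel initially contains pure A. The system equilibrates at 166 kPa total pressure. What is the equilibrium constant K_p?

Let X = conversion of A (basis 1 mol A); extent of reaction ξ = X.
At extent ξ: n_A = 1 − X; n_C = X.
Since Δν = 0, n_T = 1 throughout.
At X = 0.436: n_A = 0.564, n_C = 0.436, n_T = 1.
p_i = (n_i/n_T)·P. K_p = p_C / (p_A) = 0.773.

K_p = 0.773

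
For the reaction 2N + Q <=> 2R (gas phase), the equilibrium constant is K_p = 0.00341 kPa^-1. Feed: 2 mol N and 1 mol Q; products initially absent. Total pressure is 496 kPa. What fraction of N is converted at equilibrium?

X = 0.387

Take 2 mol N as basis and let X be its fractional conversion, so ξ = X.
Mole table: n_N = 2 − 2X; n_Q = 1 − X; n_R = 2X.
n_T = Σnᵢ = 3 − X.
y_i = n_i/n_T, p_i = y_i·P. K_p = p_R^2 / (p_N^2 p_Q).
Setting this equal to 0.00341 kPa^-1 and taking the physical root (0 < X < 1) gives X = 0.387.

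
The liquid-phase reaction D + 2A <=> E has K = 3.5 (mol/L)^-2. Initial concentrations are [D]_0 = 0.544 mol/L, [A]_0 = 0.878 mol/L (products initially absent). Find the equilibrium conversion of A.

Let X = conversion of A; extent ξ = 0.878X/2 mol/L.
Concentrations: [D] = 0.544 − 0.439X; [A] = 0.878 − 0.878X; [E] = 0.439X.
K = [E] / ([D] [A]^2).
Equating to 3.5 (mol/L)^-2: the physical root is X = 0.500.

X = 0.500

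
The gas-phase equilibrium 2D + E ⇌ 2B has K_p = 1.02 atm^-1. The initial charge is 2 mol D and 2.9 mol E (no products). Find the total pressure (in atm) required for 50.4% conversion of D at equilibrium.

P = 1.86 atm

Take 2 mol D as basis and let X be its fractional conversion, so ξ = X.
At extent ξ: n_D = 2 − 2X; n_E = 2.9 − X; n_B = 2X.
n_T = Σnᵢ = 4.9 − X.
K_p = p_B^2 / (p_D^2 p_E) with p_i = (n_i/n_T)·P.
At X = 0.504: the mole-fraction product g(X) = Π y_i^ν_i = 1.894. Since K_p = g(X)·P^{-1}, P = (g/K_p)^(1/1) = (1.894/1.02)^(1/1) = 1.86 atm.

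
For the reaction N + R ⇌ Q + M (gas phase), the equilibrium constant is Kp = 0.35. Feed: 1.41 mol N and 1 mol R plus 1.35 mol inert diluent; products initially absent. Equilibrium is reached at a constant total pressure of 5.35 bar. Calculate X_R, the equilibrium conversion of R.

X = 0.438

Take 1 mol R as basis and let X be its fractional conversion, so ξ = X.
Moles: n_N = 1.41 − X; n_R = 1 − X; n_Q = X; n_M = X; n_I = 1.35 (inert).
n_T stays at 3.76 (no change in mole number).
With p_i = (n_i/n_T)P, Kp = p_Q p_M / (p_N p_R).
Equating to 0.35 and solving on 0 < X < 1: X = 0.438.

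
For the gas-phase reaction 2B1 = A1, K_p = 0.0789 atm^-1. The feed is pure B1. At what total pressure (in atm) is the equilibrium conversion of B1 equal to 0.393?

P = 5.43 atm

Take 1 mol B1 as basis and let X be its fractional conversion, so ξ = 0.5X.
Species balance: n_B1 = 1 − X; n_A1 = 0.5X.
n_T = Σnᵢ = 1 − 0.5X.
K_p = p_A1 / (p_B1^2) with p_i = (n_i/n_T)·P.
At X = 0.393: the mole-fraction product g(X) = Π y_i^ν_i = 0.4285. Since K_p = g(X)·P^{-1}, P = (g/K_p)^(1/1) = (0.4285/0.0789)^(1/1) = 5.43 atm.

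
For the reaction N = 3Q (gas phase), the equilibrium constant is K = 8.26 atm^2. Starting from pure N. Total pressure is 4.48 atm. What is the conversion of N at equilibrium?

X = 0.301

Let X = conversion of N (basis 1 mol N); extent of reaction ξ = X.
At extent ξ: n_N = 1 − X; n_Q = 3X.
n_T = Σnᵢ = 1 + 2X.
Mole fractions y_i = n_i/n_T; K = p_Q^3 / (p_N) with p_i = y_i·P.
Substituting and setting equal to 8.26 atm^2 gives a polynomial in X; the root in (0,1) is X = 0.301.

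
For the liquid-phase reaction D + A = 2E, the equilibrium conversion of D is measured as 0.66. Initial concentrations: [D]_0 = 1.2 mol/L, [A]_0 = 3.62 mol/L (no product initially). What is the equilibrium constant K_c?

K_c = 2.17

Let X = conversion of D.
Concentrations: [D] = 1.2 − 1.2X; [A] = 3.62 − 1.2X; [E] = 2.4X.
At X = 0.66: [D] = 0.408, [A] = 2.83, [E] = 1.58.
K_c = [E]^2 / ([D] [A]) = 2.17.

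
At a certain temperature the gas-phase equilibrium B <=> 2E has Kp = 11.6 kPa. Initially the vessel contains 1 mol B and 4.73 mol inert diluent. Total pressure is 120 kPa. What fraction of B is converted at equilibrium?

Basis: 1 mol B initially; let X = conversion of B. Extent ξ = X.
Moles: n_B = 1 − X; n_E = 2X; n_I = 4.73 (inert).
Summing: n_T = 5.73 + X.
y_i = n_i/n_T, p_i = y_i·P. Kp = p_E^2 / (p_B).
This yields a degree-2 equation in X; solving on (0,1), X = 0.316.

X = 0.316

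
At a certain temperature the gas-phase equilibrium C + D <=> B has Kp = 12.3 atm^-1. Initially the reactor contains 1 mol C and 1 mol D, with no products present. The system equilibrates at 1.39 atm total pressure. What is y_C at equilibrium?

Take 1 mol C as basis and let X be its fractional conversion, so ξ = X.
Mole table: n_C = 1 − X; n_D = 1 − X; n_B = X.
Summing: n_T = 2 − X.
With p_i = (n_i/n_T)P, Kp = p_B / (p_C p_D).
Substituting and setting equal to 12.3 atm^-1 gives a polynomial in X; the root in (0,1) is X = 0.765.
Then n_C = 0.235, n_T = 1.24, so y_C = 0.190.

y_C = 0.190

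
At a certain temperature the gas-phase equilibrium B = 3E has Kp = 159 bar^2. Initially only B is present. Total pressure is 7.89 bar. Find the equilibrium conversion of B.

Let X = conversion of B (basis 1 mol B); extent of reaction ξ = X.
Species balance: n_B = 1 − X; n_E = 3X.
n_T = Σnᵢ = 1 + 2X.
With p_i = (n_i/n_T)P, Kp = p_E^3 / (p_B).
This yields a degree-3 equation in X; solving on (0,1), X = 0.571.

X = 0.571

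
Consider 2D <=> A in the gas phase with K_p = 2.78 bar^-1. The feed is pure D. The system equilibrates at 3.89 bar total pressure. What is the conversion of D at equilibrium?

X = 0.850

Let X = conversion of D (basis 1 mol D); extent of reaction ξ = 0.5X.
At extent ξ: n_D = 1 − X; n_A = 0.5X.
n_T = Σnᵢ = 1 − 0.5X.
Mole fractions y_i = n_i/n_T; K_p = p_A / (p_D^2) with p_i = y_i·P.
This yields a degree-2 equation in X; solving on (0,1), X = 0.850.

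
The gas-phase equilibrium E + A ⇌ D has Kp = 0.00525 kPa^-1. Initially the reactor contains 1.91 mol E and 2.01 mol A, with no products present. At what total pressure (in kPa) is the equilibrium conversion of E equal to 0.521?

P = 597 kPa

Take 1.91 mol E as basis and let X be its fractional conversion, so ξ = 1.91X.
Species balance: n_E = 1.91 − 1.91X; n_A = 2.01 − 1.91X; n_D = 1.91X.
Total moles n_T = 3.92 − 1.91X.
Kp = p_D / (p_E p_A) with p_i = (n_i/n_T)·P.
At X = 0.521: the mole-fraction product g(X) = Π y_i^ν_i = 3.135. Since Kp = g(X)·P^{-1}, P = (g/Kp)^(1/1) = (3.135/0.00525)^(1/1) = 597 kPa.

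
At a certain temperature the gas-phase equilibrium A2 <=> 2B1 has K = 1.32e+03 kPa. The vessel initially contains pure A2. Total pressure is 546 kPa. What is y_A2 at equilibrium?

y_A2 = 0.239

Basis: 1 mol A2 initially; let X = conversion of A2. Extent ξ = X.
Moles: n_A2 = 1 − X; n_B1 = 2X.
Summing: n_T = 1 + X.
y_i = n_i/n_T, p_i = y_i·P. K = p_B1^2 / (p_A2).
Substituting and setting equal to 1.32e+03 kPa gives a polynomial in X; the root in (0,1) is X = 0.614.
Then n_A2 = 0.386, n_T = 1.61, so y_A2 = 0.239.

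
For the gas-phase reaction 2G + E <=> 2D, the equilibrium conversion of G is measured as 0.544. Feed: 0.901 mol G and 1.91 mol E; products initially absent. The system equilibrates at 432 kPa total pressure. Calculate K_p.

Take 0.901 mol G as basis and let X be its fractional conversion, so ξ = 0.451X.
Moles: n_G = 0.901 − 0.901X; n_E = 1.91 − 0.451X; n_D = 0.901X.
Summing: n_T = 2.81 − 0.451X.
At X = 0.544: n_G = 0.411, n_E = 1.66, n_D = 0.49, n_T = 2.57.
p_i = (n_i/n_T)·P. K_p = p_D^2 / (p_G^2 p_E) = 0.00508 kPa^-1.

K_p = 0.00508 kPa^-1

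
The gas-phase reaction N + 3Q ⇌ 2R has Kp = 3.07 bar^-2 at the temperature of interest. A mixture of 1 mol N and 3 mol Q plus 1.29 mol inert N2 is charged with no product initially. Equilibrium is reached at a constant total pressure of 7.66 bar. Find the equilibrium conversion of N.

Basis: 1 mol N initially; let X = conversion of N. Extent ξ = X.
Moles: n_N = 1 − X; n_Q = 3 − 3X; n_R = 2X; n_I = 1.29 (inert).
n_T = Σnᵢ = 5.29 − 2X.
With p_i = (n_i/n_T)P, Kp = p_R^2 / (p_N p_Q^3).
Setting this equal to 3.07 bar^-2 and taking the physical root (0 < X < 1) gives X = 0.718.

X = 0.718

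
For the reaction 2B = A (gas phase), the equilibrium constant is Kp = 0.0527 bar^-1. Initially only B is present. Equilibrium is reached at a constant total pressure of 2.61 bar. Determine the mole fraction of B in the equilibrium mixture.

Basis: 1 mol B initially; let X = conversion of B. Extent ξ = 0.5X.
At extent ξ: n_B = 1 − X; n_A = 0.5X.
n_T = Σnᵢ = 1 − 0.5X.
Mole fractions y_i = n_i/n_T; Kp = p_A / (p_B^2) with p_i = y_i·P.
This yields a degree-2 equation in X; solving on (0,1), X = 0.197.
Then n_B = 0.803, n_T = 0.902, so y_B = 0.891.

y_B = 0.891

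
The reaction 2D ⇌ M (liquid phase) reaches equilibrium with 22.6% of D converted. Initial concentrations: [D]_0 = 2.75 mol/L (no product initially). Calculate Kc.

Kc = 0.0686 L/mol

Let X = conversion of D.
Concentrations: [D] = 2.75 − 2.75X; [M] = 1.38X.
At X = 0.226: [D] = 2.13, [M] = 0.311.
Kc = [M] / ([D]^2) = 0.0686 L/mol.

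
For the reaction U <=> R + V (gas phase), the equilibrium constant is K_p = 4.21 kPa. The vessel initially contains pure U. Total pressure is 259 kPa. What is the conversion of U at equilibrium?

Let X = conversion of U (basis 1 mol U); extent of reaction ξ = X.
Mole table: n_U = 1 − X; n_R = X; n_V = X.
Summing: n_T = 1 + X.
With p_i = (n_i/n_T)P, K_p = p_R p_V / (p_U).
Equating to 4.21 kPa and solving on 0 < X < 1: X = 0.126.

X = 0.126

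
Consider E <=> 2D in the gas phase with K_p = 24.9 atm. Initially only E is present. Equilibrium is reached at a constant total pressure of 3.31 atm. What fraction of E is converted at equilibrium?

X = 0.808

Basis: 1 mol E initially; let X = conversion of E. Extent ξ = X.
Species balance: n_E = 1 − X; n_D = 2X.
Total moles n_T = 1 + X.
y_i = n_i/n_T, p_i = y_i·P. K_p = p_D^2 / (p_E).
Equating to 24.9 atm and solving on 0 < X < 1: X = 0.808.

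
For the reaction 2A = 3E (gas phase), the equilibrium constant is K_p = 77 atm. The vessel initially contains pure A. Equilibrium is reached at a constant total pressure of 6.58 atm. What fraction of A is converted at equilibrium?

X = 0.719

Take 1 mol A as basis and let X be its fractional conversion, so ξ = 0.5X.
Mole table: n_A = 1 − X; n_E = 1.5X.
n_T = Σnᵢ = 1 + 0.5X.
Mole fractions y_i = n_i/n_T; K_p = p_E^3 / (p_A^2) with p_i = y_i·P.
Substituting and setting equal to 77 atm gives a polynomial in X; the root in (0,1) is X = 0.719.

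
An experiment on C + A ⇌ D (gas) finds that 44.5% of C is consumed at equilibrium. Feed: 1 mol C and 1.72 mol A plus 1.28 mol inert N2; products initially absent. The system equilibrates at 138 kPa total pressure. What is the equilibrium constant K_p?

K_p = 0.0162 kPa^-1

Take 1 mol C as basis and let X be its fractional conversion, so ξ = X.
Species balance: n_C = 1 − X; n_A = 1.72 − X; n_D = X; n_I = 1.28 (inert).
Total moles n_T = 4 − X.
At X = 0.445: n_C = 0.555, n_A = 1.27, n_D = 0.445, n_T = 3.55.
p_i = (n_i/n_T)·P. K_p = p_D / (p_C p_A) = 0.0162 kPa^-1.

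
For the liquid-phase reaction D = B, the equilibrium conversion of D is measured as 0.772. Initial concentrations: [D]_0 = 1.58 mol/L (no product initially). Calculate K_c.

Let X = conversion of D.
Concentrations: [D] = 1.58 − 1.58X; [B] = 1.58X.
At X = 0.772: [D] = 0.36, [B] = 1.22.
K_c = [B] / ([D]) = 3.39.

K_c = 3.39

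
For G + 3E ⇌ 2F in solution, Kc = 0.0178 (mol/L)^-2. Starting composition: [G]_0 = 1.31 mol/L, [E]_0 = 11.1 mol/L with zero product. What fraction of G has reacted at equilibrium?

Let X = conversion of G; extent ξ = 1.31·X mol/L.
Concentrations: [G] = 1.31 − 1.31X; [E] = 11.1 − 3.93X; [F] = 2.62X.
Kc = [F]^2 / ([G] [E]^3).
This equals 0.0178 at X = 0.725 (the root in 0 < X < 1).

X = 0.725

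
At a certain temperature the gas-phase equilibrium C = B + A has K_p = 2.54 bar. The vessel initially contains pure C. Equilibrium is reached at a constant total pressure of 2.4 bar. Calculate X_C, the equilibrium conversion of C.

X = 0.717

Let X = conversion of C (basis 1 mol C); extent of reaction ξ = X.
Species balance: n_C = 1 − X; n_B = X; n_A = X.
n_T = Σnᵢ = 1 + X.
Mole fractions y_i = n_i/n_T; K_p = p_B p_A / (p_C) with p_i = y_i·P.
Equating to 2.54 bar and solving on 0 < X < 1: X = 0.717.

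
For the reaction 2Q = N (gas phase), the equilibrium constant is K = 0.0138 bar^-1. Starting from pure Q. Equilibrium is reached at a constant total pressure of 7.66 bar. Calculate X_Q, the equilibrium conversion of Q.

Take 1 mol Q as basis and let X be its fractional conversion, so ξ = 0.5X.
At extent ξ: n_Q = 1 − X; n_N = 0.5X.
Summing: n_T = 1 − 0.5X.
Mole fractions y_i = n_i/n_T; K = p_N / (p_Q^2) with p_i = y_i·P.
Substituting and setting equal to 0.0138 bar^-1 gives a polynomial in X; the root in (0,1) is X = 0.162.

X = 0.162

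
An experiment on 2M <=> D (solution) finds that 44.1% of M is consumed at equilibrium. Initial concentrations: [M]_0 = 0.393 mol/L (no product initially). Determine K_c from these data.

Let X = conversion of M.
Concentrations: [M] = 0.393 − 0.393X; [D] = 0.197X.
At X = 0.441: [M] = 0.22, [D] = 0.0867.
K_c = [D] / ([M]^2) = 1.8 L/mol.

K_c = 1.8 L/mol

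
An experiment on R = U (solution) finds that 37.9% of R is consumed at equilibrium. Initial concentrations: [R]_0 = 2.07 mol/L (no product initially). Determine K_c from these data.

K_c = 0.61

Let X = conversion of R.
Concentrations: [R] = 2.07 − 2.07X; [U] = 2.07X.
At X = 0.379: [R] = 1.29, [U] = 0.785.
K_c = [U] / ([R]) = 0.61.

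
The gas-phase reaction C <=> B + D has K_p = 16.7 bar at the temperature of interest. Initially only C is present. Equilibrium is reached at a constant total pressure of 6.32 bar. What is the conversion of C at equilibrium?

Take 1 mol C as basis and let X be its fractional conversion, so ξ = X.
Species balance: n_C = 1 − X; n_B = X; n_D = X.
Total moles n_T = 1 + X.
Mole fractions y_i = n_i/n_T; K_p = p_B p_D / (p_C) with p_i = y_i·P.
Substituting and setting equal to 16.7 bar gives a polynomial in X; the root in (0,1) is X = 0.852.

X = 0.852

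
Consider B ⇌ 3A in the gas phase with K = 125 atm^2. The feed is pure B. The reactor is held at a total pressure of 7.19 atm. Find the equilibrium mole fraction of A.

y_A = 0.793

Take 1 mol B as basis and let X be its fractional conversion, so ξ = X.
Moles: n_B = 1 − X; n_A = 3X.
n_T = Σnᵢ = 1 + 2X.
Mole fractions y_i = n_i/n_T; K = p_A^3 / (p_B) with p_i = y_i·P.
This yields a degree-3 equation in X; solving on (0,1), X = 0.561.
Then n_A = 1.68, n_T = 2.12, so y_A = 0.793.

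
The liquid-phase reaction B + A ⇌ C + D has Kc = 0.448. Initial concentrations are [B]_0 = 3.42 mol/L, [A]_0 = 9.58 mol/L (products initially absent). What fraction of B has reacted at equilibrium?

Let X = conversion of B; extent ξ = 3.42·X mol/L.
Concentrations: [B] = 3.42 − 3.42X; [A] = 9.58 − 3.42X; [C] = 3.42X; [D] = 3.42X.
Kc = [C] [D] / ([B] [A]).
Solving Kc = 0.448 for X ∈ (0,1): X = 0.615.

X = 0.615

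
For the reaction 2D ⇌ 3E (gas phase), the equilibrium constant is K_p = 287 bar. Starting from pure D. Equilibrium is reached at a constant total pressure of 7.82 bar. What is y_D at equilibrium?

y_D = 0.133

Let X = conversion of D (basis 1 mol D); extent of reaction ξ = 0.5X.
Species balance: n_D = 1 − X; n_E = 1.5X.
Total moles n_T = 1 + 0.5X.
Mole fractions y_i = n_i/n_T; K_p = p_E^3 / (p_D^2) with p_i = y_i·P.
Setting this equal to 287 bar and taking the physical root (0 < X < 1) gives X = 0.813.
Then n_D = 0.187, n_T = 1.41, so y_D = 0.133.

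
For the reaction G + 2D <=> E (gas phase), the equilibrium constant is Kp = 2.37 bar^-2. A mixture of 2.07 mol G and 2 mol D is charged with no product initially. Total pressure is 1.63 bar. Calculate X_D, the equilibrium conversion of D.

Basis: 2 mol D initially; let X = conversion of D. Extent ξ = X.
Mole table: n_G = 2.07 − X; n_D = 2 − 2X; n_E = X.
Total moles n_T = 4.07 − 2X.
Mole fractions y_i = n_i/n_T; Kp = p_E / (p_G p_D^2) with p_i = y_i·P.
Setting this equal to 2.37 bar^-2 and taking the physical root (0 < X < 1) gives X = 0.630.

X = 0.630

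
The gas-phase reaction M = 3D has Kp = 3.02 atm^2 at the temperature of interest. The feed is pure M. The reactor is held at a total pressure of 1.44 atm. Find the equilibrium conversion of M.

Let X = conversion of M (basis 1 mol M); extent of reaction ξ = X.
Mole table: n_M = 1 − X; n_D = 3X.
n_T = Σnᵢ = 1 + 2X.
Mole fractions y_i = n_i/n_T; Kp = p_D^3 / (p_M) with p_i = y_i·P.
Equating to 3.02 atm^2 and solving on 0 < X < 1: X = 0.476.

X = 0.476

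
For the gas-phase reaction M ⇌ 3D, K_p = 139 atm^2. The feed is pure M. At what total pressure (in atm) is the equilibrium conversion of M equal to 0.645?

P = 5.98 atm

Basis: 1 mol M initially; let X = conversion of M. Extent ξ = X.
Mole table: n_M = 1 − X; n_D = 3X.
n_T = Σnᵢ = 1 + 2X.
K_p = p_D^3 / (p_M) with p_i = (n_i/n_T)·P.
At X = 0.645: the mole-fraction product g(X) = Π y_i^ν_i = 3.892. Since K_p = g(X)·P^{2}, P = (K_p/g)^(1/2) = (139/3.892)^(1/2) = 5.98 atm.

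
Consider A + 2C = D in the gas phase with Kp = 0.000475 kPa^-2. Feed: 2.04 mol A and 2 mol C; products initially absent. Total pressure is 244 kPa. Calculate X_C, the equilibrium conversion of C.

Basis: 2 mol C initially; let X = conversion of C. Extent ξ = X.
Species balance: n_A = 2.04 − X; n_C = 2 − 2X; n_D = X.
Total moles n_T = 4.04 − 2X.
Mole fractions y_i = n_i/n_T; Kp = p_D / (p_A p_C^2) with p_i = y_i·P.
Substituting and setting equal to 0.000475 kPa^-2 gives a polynomial in X; the root in (0,1) is X = 0.815.

X = 0.815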